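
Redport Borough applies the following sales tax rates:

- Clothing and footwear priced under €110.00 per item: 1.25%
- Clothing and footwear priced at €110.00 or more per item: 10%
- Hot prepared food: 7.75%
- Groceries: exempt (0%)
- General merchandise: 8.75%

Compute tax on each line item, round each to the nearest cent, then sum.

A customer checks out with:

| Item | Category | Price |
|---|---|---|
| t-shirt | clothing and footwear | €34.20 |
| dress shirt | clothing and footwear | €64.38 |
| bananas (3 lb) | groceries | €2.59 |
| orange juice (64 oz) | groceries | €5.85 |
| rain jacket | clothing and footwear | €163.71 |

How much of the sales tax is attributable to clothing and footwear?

€17.60

T-shirt €34.20: clothing and footwear, under €110.00 → 1.25% → €0.43
Dress shirt €64.38: clothing and footwear, under €110.00 → 1.25% → €0.80
Rain jacket €163.71: clothing and footwear, €110.00 or more → 10% → €16.37
Tax on clothing and footwear = €0.43 + €0.80 + €16.37 = €17.60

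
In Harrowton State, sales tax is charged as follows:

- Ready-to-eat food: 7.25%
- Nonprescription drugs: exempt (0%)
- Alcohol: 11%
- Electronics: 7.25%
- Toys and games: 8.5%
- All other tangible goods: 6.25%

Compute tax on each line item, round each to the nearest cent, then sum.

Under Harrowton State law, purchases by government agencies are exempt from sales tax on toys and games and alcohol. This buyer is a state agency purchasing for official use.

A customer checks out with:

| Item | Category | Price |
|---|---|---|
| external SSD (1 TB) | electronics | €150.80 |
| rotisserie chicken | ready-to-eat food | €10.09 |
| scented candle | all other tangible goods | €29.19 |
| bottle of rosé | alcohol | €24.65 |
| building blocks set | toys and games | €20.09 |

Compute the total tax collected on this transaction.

€13.48

External SSD (1 TB) €150.80: electronics → 7.25% → €10.93
Rotisserie chicken €10.09: ready-to-eat food → 7.25% → €0.73
Scented candle €29.19: all other tangible goods → 6.25% → €1.82
Bottle of rosé €24.65: alcohol, buyer-exempt → 0% → €0.00
Building blocks set €20.09: toys and games, buyer-exempt → 0% → €0.00
Total tax = €10.93 + €0.73 + €1.82 = €13.48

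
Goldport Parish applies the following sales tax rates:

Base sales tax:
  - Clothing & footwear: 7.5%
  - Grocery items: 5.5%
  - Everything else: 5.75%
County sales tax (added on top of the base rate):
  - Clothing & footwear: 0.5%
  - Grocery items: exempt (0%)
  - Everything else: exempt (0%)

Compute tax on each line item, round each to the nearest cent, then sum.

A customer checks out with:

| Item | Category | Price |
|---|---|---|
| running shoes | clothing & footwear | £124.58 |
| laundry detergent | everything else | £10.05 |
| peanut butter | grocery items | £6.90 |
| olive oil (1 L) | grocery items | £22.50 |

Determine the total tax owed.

Running shoes £124.58: clothing & footwear → 7.5% + 0.5% county = 8% → £9.97
Laundry detergent £10.05: everything else → 5.75% + 0% county = 5.75% → £0.58
Peanut butter £6.90: grocery items → 5.5% + 0% county = 5.5% → £0.38
Olive oil (1 L) £22.50: grocery items → 5.5% + 0% county = 5.5% → £1.24
Total tax = £9.97 + £0.58 + £0.38 + £1.24 = £12.17

£12.17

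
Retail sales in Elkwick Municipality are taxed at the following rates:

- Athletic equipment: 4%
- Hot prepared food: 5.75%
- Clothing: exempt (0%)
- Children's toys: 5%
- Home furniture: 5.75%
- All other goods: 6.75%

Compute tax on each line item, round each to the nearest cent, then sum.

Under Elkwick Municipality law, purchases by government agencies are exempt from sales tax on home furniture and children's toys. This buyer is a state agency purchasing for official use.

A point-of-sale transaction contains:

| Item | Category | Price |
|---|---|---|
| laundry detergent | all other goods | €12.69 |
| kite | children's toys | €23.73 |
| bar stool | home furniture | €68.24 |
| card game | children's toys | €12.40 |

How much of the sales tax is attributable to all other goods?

€0.86

Laundry detergent €12.69: all other goods → 6.75% → €0.86
Tax on all other goods = €0.86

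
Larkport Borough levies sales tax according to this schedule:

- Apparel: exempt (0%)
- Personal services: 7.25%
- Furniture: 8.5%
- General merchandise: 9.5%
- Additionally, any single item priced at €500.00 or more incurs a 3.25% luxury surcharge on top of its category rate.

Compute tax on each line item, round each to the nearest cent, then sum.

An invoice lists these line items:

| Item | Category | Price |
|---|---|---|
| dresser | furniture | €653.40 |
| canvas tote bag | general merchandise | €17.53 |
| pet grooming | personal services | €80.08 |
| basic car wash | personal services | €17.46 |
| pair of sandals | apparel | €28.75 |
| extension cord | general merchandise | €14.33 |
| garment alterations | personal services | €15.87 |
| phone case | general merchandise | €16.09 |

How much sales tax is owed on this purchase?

Dresser €653.40: furniture → 8.5% + 3.25% surcharge = 11.75% → €76.77
Canvas tote bag €17.53: general merchandise → 9.5% → €1.67
Pet grooming €80.08: personal services → 7.25% → €5.81
Basic car wash €17.46: personal services → 7.25% → €1.27
Pair of sandals €28.75: apparel → 0% → €0.00
Extension cord €14.33: general merchandise → 9.5% → €1.36
Garment alterations €15.87: personal services → 7.25% → €1.15
Phone case €16.09: general merchandise → 9.5% → €1.53
Total tax = €76.77 + €1.67 + €5.81 + €1.27 + €1.36 + €1.15 + €1.53 = €89.56

€89.56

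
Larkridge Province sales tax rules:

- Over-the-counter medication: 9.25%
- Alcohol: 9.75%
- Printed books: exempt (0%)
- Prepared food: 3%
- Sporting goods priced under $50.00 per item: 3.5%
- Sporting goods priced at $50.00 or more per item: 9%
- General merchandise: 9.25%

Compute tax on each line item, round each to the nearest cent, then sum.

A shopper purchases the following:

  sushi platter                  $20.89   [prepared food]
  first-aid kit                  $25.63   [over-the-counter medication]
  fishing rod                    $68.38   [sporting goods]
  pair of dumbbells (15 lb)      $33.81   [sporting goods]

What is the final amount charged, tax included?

$159.04

Sushi platter $20.89: prepared food → 3% → $0.63
First-aid kit $25.63: over-the-counter medication → 9.25% → $2.37
Fishing rod $68.38: sporting goods, $50.00 or more → 9% → $6.15
Pair of dumbbells (15 lb) $33.81: sporting goods, under $50.00 → 3.5% → $1.18
Subtotal = $148.71; tax = $10.33; total due = $159.04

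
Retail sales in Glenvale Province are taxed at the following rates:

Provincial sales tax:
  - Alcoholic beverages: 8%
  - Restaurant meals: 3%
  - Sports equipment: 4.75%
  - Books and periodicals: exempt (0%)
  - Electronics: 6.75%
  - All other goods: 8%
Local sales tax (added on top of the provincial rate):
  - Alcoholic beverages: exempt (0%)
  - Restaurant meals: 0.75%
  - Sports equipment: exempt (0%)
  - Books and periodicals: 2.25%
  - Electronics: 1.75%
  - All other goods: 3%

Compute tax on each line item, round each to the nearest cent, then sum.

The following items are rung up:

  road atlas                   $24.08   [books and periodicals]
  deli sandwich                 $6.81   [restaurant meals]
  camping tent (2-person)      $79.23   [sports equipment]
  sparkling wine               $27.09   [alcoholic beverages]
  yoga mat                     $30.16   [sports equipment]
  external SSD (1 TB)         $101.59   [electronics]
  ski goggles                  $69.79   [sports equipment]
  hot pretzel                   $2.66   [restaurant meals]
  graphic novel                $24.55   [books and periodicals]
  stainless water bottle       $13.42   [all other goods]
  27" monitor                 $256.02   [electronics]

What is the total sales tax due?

$44.01

Road atlas $24.08: books and periodicals → 0% + 2.25% local = 2.25% → $0.54
Deli sandwich $6.81: restaurant meals → 3% + 0.75% local = 3.75% → $0.26
Camping tent (2-person) $79.23: sports equipment → 4.75% + 0% local = 4.75% → $3.76
Sparkling wine $27.09: alcoholic beverages → 8% + 0% local = 8% → $2.17
Yoga mat $30.16: sports equipment → 4.75% + 0% local = 4.75% → $1.43
External SSD (1 TB) $101.59: electronics → 6.75% + 1.75% local = 8.5% → $8.64
Ski goggles $69.79: sports equipment → 4.75% + 0% local = 4.75% → $3.32
Hot pretzel $2.66: restaurant meals → 3% + 0.75% local = 3.75% → $0.10
Graphic novel $24.55: books and periodicals → 0% + 2.25% local = 2.25% → $0.55
Stainless water bottle $13.42: all other goods → 8% + 3% local = 11% → $1.48
27" monitor $256.02: electronics → 6.75% + 1.75% local = 8.5% → $21.76
Total tax = $0.54 + $0.26 + $3.76 + $2.17 + $1.43 + $8.64 + $3.32 + $0.10 + $0.55 + $1.48 + $21.76 = $44.01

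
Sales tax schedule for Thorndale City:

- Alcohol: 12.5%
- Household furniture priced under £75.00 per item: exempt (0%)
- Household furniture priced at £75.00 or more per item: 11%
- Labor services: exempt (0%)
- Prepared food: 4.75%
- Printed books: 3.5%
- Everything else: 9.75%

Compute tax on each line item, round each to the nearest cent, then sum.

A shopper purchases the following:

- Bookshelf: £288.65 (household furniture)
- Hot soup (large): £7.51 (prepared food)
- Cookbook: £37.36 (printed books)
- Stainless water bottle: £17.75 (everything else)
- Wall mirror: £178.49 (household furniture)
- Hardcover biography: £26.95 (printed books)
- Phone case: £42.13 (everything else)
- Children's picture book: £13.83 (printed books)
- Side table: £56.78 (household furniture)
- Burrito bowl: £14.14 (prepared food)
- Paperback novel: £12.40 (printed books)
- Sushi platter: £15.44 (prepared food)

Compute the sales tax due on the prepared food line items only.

Hot soup (large) £7.51: prepared food → 4.75% → £0.36
Burrito bowl £14.14: prepared food → 4.75% → £0.67
Sushi platter £15.44: prepared food → 4.75% → £0.73
Tax on prepared food = £0.36 + £0.67 + £0.73 = £1.76

£1.76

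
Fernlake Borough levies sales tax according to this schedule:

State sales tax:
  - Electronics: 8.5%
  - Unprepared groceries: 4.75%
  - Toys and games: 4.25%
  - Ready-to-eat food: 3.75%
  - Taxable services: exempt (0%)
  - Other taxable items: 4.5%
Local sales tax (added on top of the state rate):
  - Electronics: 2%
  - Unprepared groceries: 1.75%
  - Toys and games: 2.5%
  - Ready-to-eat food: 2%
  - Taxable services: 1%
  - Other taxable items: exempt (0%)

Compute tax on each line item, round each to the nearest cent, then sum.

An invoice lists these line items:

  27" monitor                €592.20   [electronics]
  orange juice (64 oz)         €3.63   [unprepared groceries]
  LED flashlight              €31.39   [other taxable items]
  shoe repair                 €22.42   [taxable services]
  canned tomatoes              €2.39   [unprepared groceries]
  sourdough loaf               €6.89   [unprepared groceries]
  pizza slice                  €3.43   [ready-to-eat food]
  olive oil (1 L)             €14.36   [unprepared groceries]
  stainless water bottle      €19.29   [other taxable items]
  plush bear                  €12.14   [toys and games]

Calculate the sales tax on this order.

27" monitor €592.20: electronics → 8.5% + 2% local = 10.5% → €62.18
Orange juice (64 oz) €3.63: unprepared groceries → 4.75% + 1.75% local = 6.5% → €0.24
LED flashlight €31.39: other taxable items → 4.5% + 0% local = 4.5% → €1.41
Shoe repair €22.42: taxable services → 0% + 1% local = 1% → €0.22
Canned tomatoes €2.39: unprepared groceries → 4.75% + 1.75% local = 6.5% → €0.16
Sourdough loaf €6.89: unprepared groceries → 4.75% + 1.75% local = 6.5% → €0.45
Pizza slice €3.43: ready-to-eat food → 3.75% + 2% local = 5.75% → €0.20
Olive oil (1 L) €14.36: unprepared groceries → 4.75% + 1.75% local = 6.5% → €0.93
Stainless water bottle €19.29: other taxable items → 4.5% + 0% local = 4.5% → €0.87
Plush bear €12.14: toys and games → 4.25% + 2.5% local = 6.75% → €0.82
Total tax = €62.18 + €0.24 + €1.41 + €0.22 + €0.16 + €0.45 + €0.20 + €0.93 + €0.87 + €0.82 = €67.48

€67.48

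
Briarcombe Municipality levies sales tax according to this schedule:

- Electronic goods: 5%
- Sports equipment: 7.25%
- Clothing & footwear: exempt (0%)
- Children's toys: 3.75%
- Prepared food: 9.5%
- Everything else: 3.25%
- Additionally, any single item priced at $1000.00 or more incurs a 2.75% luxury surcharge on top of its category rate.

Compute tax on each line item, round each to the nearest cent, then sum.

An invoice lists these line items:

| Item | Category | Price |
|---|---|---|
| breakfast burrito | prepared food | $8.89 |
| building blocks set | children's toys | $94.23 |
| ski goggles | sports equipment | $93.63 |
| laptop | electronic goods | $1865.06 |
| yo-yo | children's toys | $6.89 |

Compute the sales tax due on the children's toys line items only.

$3.79

Building blocks set $94.23: children's toys → 3.75% → $3.53
Yo-yo $6.89: children's toys → 3.75% → $0.26
Tax on children's toys = $3.53 + $0.26 = $3.79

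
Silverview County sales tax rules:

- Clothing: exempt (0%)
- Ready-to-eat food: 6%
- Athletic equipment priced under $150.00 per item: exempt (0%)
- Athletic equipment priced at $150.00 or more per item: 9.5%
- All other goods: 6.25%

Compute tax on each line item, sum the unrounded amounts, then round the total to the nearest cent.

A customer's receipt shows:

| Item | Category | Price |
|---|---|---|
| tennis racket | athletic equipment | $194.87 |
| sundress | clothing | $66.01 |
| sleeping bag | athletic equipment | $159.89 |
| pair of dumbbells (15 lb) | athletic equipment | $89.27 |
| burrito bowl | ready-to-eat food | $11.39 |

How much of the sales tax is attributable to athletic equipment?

Tennis racket $194.87: athletic equipment, $150.00 or more → 9.5% → $18.51265
Sleeping bag $159.89: athletic equipment, $150.00 or more → 9.5% → $15.18955
Pair of dumbbells (15 lb) $89.27: athletic equipment, under $150.00 → 0% → $0.00
Tax on athletic equipment: unrounded sum = $33.7022 → $33.70

$33.70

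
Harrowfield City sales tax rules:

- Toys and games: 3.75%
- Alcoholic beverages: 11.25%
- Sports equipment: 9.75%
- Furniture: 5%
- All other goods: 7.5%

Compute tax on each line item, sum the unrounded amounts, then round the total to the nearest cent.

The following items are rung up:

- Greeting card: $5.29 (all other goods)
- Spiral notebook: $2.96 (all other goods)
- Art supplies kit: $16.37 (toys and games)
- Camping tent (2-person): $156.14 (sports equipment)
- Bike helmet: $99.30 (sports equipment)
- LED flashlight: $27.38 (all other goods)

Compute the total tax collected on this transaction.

Greeting card $5.29: all other goods → 7.5% → $0.39675
Spiral notebook $2.96: all other goods → 7.5% → $0.222
Art supplies kit $16.37: toys and games → 3.75% → $0.613875
Camping tent (2-person) $156.14: sports equipment → 9.75% → $15.22365
Bike helmet $99.30: sports equipment → 9.75% → $9.68175
LED flashlight $27.38: all other goods → 7.5% → $2.0535
Unrounded tax sum = $28.191525 → $28.19

$28.19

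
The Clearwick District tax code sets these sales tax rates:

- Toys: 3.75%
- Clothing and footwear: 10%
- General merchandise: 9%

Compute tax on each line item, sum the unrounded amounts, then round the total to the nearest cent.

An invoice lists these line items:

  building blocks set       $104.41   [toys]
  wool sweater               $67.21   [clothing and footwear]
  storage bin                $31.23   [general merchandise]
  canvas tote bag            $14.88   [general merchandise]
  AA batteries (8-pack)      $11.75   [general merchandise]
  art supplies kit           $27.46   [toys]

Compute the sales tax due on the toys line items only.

Building blocks set $104.41: toys → 3.75% → $3.915375
Art supplies kit $27.46: toys → 3.75% → $1.02975
Tax on toys: unrounded sum = $4.945125 → $4.95

$4.95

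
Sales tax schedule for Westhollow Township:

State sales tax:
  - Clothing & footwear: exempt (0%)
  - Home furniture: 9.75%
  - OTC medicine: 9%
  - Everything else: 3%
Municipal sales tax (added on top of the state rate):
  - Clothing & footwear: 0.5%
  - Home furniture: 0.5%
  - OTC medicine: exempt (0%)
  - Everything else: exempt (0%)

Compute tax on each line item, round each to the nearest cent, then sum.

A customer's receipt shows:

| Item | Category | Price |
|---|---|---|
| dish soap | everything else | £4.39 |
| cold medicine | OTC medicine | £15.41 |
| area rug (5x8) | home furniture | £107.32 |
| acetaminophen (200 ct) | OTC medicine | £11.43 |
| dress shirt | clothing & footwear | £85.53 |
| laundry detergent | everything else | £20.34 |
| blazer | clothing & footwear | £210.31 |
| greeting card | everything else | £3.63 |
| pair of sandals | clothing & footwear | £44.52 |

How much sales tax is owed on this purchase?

Dish soap £4.39: everything else → 3% + 0% municipal = 3% → £0.13
Cold medicine £15.41: OTC medicine → 9% + 0% municipal = 9% → £1.39
Area rug (5x8) £107.32: home furniture → 9.75% + 0.5% municipal = 10.25% → £11.00
Acetaminophen (200 ct) £11.43: OTC medicine → 9% + 0% municipal = 9% → £1.03
Dress shirt £85.53: clothing & footwear → 0% + 0.5% municipal = 0.5% → £0.43
Laundry detergent £20.34: everything else → 3% + 0% municipal = 3% → £0.61
Blazer £210.31: clothing & footwear → 0% + 0.5% municipal = 0.5% → £1.05
Greeting card £3.63: everything else → 3% + 0% municipal = 3% → £0.11
Pair of sandals £44.52: clothing & footwear → 0% + 0.5% municipal = 0.5% → £0.22
Total tax = £0.13 + £1.39 + £11.00 + £1.03 + £0.43 + £0.61 + £1.05 + £0.11 + £0.22 = £15.97

£15.97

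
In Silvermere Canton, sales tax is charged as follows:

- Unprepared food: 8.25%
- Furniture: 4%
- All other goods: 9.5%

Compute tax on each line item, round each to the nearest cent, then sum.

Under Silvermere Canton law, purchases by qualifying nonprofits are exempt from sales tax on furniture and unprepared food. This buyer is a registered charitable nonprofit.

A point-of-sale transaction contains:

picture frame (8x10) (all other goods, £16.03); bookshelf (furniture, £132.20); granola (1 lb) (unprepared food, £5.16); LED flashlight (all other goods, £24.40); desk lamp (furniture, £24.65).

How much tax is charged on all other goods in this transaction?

£3.84

Picture frame (8x10) £16.03: all other goods → 9.5% → £1.52
LED flashlight £24.40: all other goods → 9.5% → £2.32
Tax on all other goods = £1.52 + £2.32 = £3.84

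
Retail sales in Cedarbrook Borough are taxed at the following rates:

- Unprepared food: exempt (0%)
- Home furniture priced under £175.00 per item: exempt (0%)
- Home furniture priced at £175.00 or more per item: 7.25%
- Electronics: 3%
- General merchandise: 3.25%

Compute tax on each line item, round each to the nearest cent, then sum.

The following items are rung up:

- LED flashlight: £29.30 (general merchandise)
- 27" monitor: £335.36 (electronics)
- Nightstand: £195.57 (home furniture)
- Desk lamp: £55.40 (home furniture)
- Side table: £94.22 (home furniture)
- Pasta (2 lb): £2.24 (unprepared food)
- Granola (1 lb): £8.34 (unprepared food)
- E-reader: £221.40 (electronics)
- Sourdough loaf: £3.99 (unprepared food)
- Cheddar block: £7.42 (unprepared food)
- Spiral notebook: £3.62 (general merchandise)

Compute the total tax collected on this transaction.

£31.95

LED flashlight £29.30: general merchandise → 3.25% → £0.95
27" monitor £335.36: electronics → 3% → £10.06
Nightstand £195.57: home furniture, £175.00 or more → 7.25% → £14.18
Desk lamp £55.40: home furniture, under £175.00 → 0% → £0.00
Side table £94.22: home furniture, under £175.00 → 0% → £0.00
Pasta (2 lb) £2.24: unprepared food → 0% → £0.00
Granola (1 lb) £8.34: unprepared food → 0% → £0.00
E-reader £221.40: electronics → 3% → £6.64
Sourdough loaf £3.99: unprepared food → 0% → £0.00
Cheddar block £7.42: unprepared food → 0% → £0.00
Spiral notebook £3.62: general merchandise → 3.25% → £0.12
Total tax = £0.95 + £10.06 + £14.18 + £6.64 + £0.12 = £31.95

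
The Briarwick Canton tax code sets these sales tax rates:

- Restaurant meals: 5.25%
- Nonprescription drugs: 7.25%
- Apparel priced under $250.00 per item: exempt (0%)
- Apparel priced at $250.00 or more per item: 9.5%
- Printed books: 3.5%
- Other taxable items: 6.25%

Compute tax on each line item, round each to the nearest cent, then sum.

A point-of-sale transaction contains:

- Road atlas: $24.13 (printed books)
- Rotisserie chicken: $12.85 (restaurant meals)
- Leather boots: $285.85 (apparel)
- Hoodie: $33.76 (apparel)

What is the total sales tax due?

Road atlas $24.13: printed books → 3.5% → $0.84
Rotisserie chicken $12.85: restaurant meals → 5.25% → $0.67
Leather boots $285.85: apparel, $250.00 or more → 9.5% → $27.16
Hoodie $33.76: apparel, under $250.00 → 0% → $0.00
Total tax = $0.84 + $0.67 + $27.16 = $28.67

$28.67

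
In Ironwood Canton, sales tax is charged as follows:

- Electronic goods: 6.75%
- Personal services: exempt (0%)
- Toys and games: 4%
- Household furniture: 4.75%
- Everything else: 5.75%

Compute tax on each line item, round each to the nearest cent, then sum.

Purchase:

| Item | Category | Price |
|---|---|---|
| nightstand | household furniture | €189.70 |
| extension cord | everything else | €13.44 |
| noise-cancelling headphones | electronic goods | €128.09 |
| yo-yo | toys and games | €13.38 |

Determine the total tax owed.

€18.97

Nightstand €189.70: household furniture → 4.75% → €9.01
Extension cord €13.44: everything else → 5.75% → €0.77
Noise-cancelling headphones €128.09: electronic goods → 6.75% → €8.65
Yo-yo €13.38: toys and games → 4% → €0.54
Total tax = €9.01 + €0.77 + €8.65 + €0.54 = €18.97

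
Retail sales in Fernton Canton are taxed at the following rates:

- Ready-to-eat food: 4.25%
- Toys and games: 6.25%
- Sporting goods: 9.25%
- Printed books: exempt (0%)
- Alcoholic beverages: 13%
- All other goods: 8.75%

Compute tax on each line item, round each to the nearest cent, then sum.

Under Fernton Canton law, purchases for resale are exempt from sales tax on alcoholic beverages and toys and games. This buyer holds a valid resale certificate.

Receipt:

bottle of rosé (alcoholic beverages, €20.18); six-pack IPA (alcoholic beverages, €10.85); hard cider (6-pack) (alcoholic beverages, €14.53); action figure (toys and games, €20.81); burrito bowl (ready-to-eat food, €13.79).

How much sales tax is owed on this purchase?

€0.59

Bottle of rosé €20.18: alcoholic beverages, buyer-exempt → 0% → €0.00
Six-pack IPA €10.85: alcoholic beverages, buyer-exempt → 0% → €0.00
Hard cider (6-pack) €14.53: alcoholic beverages, buyer-exempt → 0% → €0.00
Action figure €20.81: toys and games, buyer-exempt → 0% → €0.00
Burrito bowl €13.79: ready-to-eat food → 4.25% → €0.59
Total tax = €0.59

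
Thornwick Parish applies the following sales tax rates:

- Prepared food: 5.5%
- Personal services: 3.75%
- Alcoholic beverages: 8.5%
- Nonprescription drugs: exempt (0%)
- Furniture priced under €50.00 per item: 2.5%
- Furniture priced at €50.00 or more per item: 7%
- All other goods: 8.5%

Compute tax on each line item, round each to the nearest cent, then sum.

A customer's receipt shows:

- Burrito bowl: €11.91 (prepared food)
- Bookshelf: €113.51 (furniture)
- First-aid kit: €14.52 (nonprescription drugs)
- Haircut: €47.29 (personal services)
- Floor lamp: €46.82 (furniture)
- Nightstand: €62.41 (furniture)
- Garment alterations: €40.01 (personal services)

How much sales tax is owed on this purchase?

€17.42

Burrito bowl €11.91: prepared food → 5.5% → €0.66
Bookshelf €113.51: furniture, €50.00 or more → 7% → €7.95
First-aid kit €14.52: nonprescription drugs → 0% → €0.00
Haircut €47.29: personal services → 3.75% → €1.77
Floor lamp €46.82: furniture, under €50.00 → 2.5% → €1.17
Nightstand €62.41: furniture, €50.00 or more → 7% → €4.37
Garment alterations €40.01: personal services → 3.75% → €1.50
Total tax = €0.66 + €7.95 + €1.77 + €1.17 + €4.37 + €1.50 = €17.42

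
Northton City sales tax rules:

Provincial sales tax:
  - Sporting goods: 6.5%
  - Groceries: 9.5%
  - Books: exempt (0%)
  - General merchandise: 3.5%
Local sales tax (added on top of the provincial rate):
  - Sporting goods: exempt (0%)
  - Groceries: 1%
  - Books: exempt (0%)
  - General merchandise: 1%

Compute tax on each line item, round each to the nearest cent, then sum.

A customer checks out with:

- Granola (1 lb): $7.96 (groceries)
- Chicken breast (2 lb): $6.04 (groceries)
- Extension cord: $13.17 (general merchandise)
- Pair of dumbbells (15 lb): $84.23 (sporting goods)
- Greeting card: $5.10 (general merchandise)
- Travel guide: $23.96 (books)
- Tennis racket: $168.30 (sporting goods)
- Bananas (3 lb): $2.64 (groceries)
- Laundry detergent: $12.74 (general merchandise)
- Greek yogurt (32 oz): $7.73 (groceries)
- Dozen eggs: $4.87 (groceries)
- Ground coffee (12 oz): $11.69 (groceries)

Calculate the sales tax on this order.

$22.10

Granola (1 lb) $7.96: groceries → 9.5% + 1% local = 10.5% → $0.84
Chicken breast (2 lb) $6.04: groceries → 9.5% + 1% local = 10.5% → $0.63
Extension cord $13.17: general merchandise → 3.5% + 1% local = 4.5% → $0.59
Pair of dumbbells (15 lb) $84.23: sporting goods → 6.5% + 0% local = 6.5% → $5.47
Greeting card $5.10: general merchandise → 3.5% + 1% local = 4.5% → $0.23
Travel guide $23.96: books → 0% + 0% local = 0% → $0.00
Tennis racket $168.30: sporting goods → 6.5% + 0% local = 6.5% → $10.94
Bananas (3 lb) $2.64: groceries → 9.5% + 1% local = 10.5% → $0.28
Laundry detergent $12.74: general merchandise → 3.5% + 1% local = 4.5% → $0.57
Greek yogurt (32 oz) $7.73: groceries → 9.5% + 1% local = 10.5% → $0.81
Dozen eggs $4.87: groceries → 9.5% + 1% local = 10.5% → $0.51
Ground coffee (12 oz) $11.69: groceries → 9.5% + 1% local = 10.5% → $1.23
Total tax = $0.84 + $0.63 + $0.59 + $5.47 + $0.23 + $10.94 + $0.28 + $0.57 + $0.81 + $0.51 + $1.23 = $22.10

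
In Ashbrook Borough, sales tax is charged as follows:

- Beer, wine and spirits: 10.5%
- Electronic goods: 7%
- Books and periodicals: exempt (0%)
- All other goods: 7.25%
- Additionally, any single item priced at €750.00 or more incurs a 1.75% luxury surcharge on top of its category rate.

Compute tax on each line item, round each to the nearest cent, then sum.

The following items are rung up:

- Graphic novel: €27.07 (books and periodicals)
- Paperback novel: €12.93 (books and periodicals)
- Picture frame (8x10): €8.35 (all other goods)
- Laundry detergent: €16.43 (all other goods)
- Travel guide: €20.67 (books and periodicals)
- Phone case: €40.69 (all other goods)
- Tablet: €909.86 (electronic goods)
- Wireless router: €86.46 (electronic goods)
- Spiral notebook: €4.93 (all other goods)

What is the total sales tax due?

Graphic novel €27.07: books and periodicals → 0% → €0.00
Paperback novel €12.93: books and periodicals → 0% → €0.00
Picture frame (8x10) €8.35: all other goods → 7.25% → €0.61
Laundry detergent €16.43: all other goods → 7.25% → €1.19
Travel guide €20.67: books and periodicals → 0% → €0.00
Phone case €40.69: all other goods → 7.25% → €2.95
Tablet €909.86: electronic goods → 7% + 1.75% surcharge = 8.75% → €79.61
Wireless router €86.46: electronic goods → 7% → €6.05
Spiral notebook €4.93: all other goods → 7.25% → €0.36
Total tax = €0.61 + €1.19 + €2.95 + €79.61 + €6.05 + €0.36 = €90.77

€90.77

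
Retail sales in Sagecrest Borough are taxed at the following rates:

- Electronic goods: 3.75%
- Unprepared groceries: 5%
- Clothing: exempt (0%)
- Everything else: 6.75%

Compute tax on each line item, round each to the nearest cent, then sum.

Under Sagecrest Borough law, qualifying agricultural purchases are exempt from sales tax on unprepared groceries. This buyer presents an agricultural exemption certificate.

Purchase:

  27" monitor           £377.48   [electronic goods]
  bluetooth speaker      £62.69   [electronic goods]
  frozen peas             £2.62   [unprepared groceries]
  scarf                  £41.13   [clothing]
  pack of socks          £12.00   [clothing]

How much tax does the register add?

27" monitor £377.48: electronic goods → 3.75% → £14.16
Bluetooth speaker £62.69: electronic goods → 3.75% → £2.35
Frozen peas £2.62: unprepared groceries, buyer-exempt → 0% → £0.00
Scarf £41.13: clothing → 0% → £0.00
Pack of socks £12.00: clothing → 0% → £0.00
Total tax = £14.16 + £2.35 = £16.51

£16.51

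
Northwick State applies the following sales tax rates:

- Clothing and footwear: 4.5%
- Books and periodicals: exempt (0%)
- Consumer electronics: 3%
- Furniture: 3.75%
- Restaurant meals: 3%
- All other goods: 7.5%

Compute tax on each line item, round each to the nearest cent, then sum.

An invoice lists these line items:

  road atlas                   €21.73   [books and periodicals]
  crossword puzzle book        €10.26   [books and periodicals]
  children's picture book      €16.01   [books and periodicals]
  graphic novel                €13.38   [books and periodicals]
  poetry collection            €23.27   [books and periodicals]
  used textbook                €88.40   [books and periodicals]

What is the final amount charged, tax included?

Road atlas €21.73: books and periodicals → 0% → €0.00
Crossword puzzle book €10.26: books and periodicals → 0% → €0.00
Children's picture book €16.01: books and periodicals → 0% → €0.00
Graphic novel €13.38: books and periodicals → 0% → €0.00
Poetry collection €23.27: books and periodicals → 0% → €0.00
Used textbook €88.40: books and periodicals → 0% → €0.00
Subtotal = €173.05; tax = €0.00; total due = €173.05

€173.05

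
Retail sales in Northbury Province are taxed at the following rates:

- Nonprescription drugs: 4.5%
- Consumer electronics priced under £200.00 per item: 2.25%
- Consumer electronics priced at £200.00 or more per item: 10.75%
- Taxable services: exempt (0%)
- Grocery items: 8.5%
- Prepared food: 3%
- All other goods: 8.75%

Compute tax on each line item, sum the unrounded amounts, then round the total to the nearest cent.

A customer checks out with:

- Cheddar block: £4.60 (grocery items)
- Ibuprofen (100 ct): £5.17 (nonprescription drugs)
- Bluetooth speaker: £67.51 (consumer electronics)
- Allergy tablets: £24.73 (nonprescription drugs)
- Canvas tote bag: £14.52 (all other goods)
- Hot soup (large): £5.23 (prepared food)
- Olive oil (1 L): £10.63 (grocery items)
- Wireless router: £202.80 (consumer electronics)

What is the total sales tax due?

£27.39

Cheddar block £4.60: grocery items → 8.5% → £0.391
Ibuprofen (100 ct) £5.17: nonprescription drugs → 4.5% → £0.23265
Bluetooth speaker £67.51: consumer electronics, under £200.00 → 2.25% → £1.518975
Allergy tablets £24.73: nonprescription drugs → 4.5% → £1.11285
Canvas tote bag £14.52: all other goods → 8.75% → £1.2705
Hot soup (large) £5.23: prepared food → 3% → £0.1569
Olive oil (1 L) £10.63: grocery items → 8.5% → £0.90355
Wireless router £202.80: consumer electronics, £200.00 or more → 10.75% → £21.801
Unrounded tax sum = £27.387425 → £27.39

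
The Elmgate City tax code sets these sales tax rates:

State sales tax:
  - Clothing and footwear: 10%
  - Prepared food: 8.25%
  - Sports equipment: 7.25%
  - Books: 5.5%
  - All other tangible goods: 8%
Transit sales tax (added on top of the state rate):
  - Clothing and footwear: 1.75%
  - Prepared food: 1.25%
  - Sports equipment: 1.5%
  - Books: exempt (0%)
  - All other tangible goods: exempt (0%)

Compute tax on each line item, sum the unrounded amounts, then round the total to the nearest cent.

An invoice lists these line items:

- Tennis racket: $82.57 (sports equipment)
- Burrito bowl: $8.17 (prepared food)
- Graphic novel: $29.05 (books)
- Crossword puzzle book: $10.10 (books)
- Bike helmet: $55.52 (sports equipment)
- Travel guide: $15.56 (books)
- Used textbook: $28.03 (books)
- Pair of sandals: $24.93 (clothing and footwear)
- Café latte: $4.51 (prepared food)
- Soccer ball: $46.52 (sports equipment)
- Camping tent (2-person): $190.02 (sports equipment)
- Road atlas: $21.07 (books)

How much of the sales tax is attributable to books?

Graphic novel $29.05: books → 5.5% + 0% transit = 5.5% → $1.59775
Crossword puzzle book $10.10: books → 5.5% + 0% transit = 5.5% → $0.5555
Travel guide $15.56: books → 5.5% + 0% transit = 5.5% → $0.8558
Used textbook $28.03: books → 5.5% + 0% transit = 5.5% → $1.54165
Road atlas $21.07: books → 5.5% + 0% transit = 5.5% → $1.15885
Tax on books: unrounded sum = $5.70955 → $5.71

$5.71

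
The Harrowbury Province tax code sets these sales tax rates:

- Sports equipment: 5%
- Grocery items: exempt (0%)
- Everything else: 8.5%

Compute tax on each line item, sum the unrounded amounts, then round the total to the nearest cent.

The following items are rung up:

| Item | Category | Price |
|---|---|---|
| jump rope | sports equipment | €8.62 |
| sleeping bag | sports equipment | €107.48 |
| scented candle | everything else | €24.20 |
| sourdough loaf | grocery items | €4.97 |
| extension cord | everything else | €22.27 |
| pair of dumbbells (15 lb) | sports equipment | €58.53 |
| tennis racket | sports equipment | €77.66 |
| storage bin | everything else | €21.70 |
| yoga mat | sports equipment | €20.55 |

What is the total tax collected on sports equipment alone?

Jump rope €8.62: sports equipment → 5% → €0.431
Sleeping bag €107.48: sports equipment → 5% → €5.374
Pair of dumbbells (15 lb) €58.53: sports equipment → 5% → €2.9265
Tennis racket €77.66: sports equipment → 5% → €3.883
Yoga mat €20.55: sports equipment → 5% → €1.0275
Tax on sports equipment: unrounded sum = €13.642 → €13.64

€13.64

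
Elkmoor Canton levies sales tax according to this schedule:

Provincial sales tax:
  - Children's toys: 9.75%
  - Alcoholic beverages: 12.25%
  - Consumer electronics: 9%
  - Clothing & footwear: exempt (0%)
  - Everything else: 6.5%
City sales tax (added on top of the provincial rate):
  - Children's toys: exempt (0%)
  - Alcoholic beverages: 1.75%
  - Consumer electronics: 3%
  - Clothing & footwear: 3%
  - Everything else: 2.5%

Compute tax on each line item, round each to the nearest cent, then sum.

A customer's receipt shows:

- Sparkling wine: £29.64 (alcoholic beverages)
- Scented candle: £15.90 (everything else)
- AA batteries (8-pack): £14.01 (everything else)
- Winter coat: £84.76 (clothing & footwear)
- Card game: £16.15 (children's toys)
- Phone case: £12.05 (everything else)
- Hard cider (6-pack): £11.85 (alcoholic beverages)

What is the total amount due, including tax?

Sparkling wine £29.64: alcoholic beverages → 12.25% + 1.75% city = 14% → £4.15
Scented candle £15.90: everything else → 6.5% + 2.5% city = 9% → £1.43
AA batteries (8-pack) £14.01: everything else → 6.5% + 2.5% city = 9% → £1.26
Winter coat £84.76: clothing & footwear → 0% + 3% city = 3% → £2.54
Card game £16.15: children's toys → 9.75% + 0% city = 9.75% → £1.57
Phone case £12.05: everything else → 6.5% + 2.5% city = 9% → £1.08
Hard cider (6-pack) £11.85: alcoholic beverages → 12.25% + 1.75% city = 14% → £1.66
Subtotal = £184.36; tax = £13.69; total due = £198.05

£198.05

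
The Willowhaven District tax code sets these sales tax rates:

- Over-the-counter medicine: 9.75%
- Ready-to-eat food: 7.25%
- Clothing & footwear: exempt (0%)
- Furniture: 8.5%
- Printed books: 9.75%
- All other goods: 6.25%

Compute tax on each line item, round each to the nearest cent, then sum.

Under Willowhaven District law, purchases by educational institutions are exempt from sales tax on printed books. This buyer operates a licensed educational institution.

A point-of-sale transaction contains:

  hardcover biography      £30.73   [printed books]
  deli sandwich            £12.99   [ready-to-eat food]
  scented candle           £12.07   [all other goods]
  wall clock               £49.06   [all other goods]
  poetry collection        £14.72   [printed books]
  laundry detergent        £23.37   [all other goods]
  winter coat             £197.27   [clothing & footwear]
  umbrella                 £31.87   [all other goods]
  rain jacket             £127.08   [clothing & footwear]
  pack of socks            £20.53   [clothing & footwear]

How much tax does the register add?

Hardcover biography £30.73: printed books, buyer-exempt → 0% → £0.00
Deli sandwich £12.99: ready-to-eat food → 7.25% → £0.94
Scented candle £12.07: all other goods → 6.25% → £0.75
Wall clock £49.06: all other goods → 6.25% → £3.07
Poetry collection £14.72: printed books, buyer-exempt → 0% → £0.00
Laundry detergent £23.37: all other goods → 6.25% → £1.46
Winter coat £197.27: clothing & footwear → 0% → £0.00
Umbrella £31.87: all other goods → 6.25% → £1.99
Rain jacket £127.08: clothing & footwear → 0% → £0.00
Pack of socks £20.53: clothing & footwear → 0% → £0.00
Total tax = £0.94 + £0.75 + £3.07 + £1.46 + £1.99 = £8.21

£8.21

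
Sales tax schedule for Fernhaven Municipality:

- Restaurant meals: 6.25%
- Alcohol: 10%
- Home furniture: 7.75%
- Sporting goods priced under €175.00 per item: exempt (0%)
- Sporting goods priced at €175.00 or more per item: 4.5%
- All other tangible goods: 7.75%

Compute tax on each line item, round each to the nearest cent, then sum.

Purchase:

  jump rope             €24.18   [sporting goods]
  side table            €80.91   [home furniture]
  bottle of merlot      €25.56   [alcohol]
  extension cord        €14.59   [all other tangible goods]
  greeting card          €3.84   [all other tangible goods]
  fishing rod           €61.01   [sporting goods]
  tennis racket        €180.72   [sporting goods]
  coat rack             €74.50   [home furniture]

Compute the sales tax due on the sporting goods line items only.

€8.13

Jump rope €24.18: sporting goods, under €175.00 → 0% → €0.00
Fishing rod €61.01: sporting goods, under €175.00 → 0% → €0.00
Tennis racket €180.72: sporting goods, €175.00 or more → 4.5% → €8.13
Tax on sporting goods = €0.00 + €0.00 + €8.13 = €8.13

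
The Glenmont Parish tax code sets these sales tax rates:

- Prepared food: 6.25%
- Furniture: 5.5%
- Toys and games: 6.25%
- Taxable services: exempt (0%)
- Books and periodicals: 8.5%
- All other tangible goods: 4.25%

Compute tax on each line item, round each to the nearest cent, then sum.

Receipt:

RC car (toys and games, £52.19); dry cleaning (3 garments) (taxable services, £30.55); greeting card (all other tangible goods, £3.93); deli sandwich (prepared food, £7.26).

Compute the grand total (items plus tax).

RC car £52.19: toys and games → 6.25% → £3.26
Dry cleaning (3 garments) £30.55: taxable services → 0% → £0.00
Greeting card £3.93: all other tangible goods → 4.25% → £0.17
Deli sandwich £7.26: prepared food → 6.25% → £0.45
Subtotal = £93.93; tax = £3.88; total due = £97.81

£97.81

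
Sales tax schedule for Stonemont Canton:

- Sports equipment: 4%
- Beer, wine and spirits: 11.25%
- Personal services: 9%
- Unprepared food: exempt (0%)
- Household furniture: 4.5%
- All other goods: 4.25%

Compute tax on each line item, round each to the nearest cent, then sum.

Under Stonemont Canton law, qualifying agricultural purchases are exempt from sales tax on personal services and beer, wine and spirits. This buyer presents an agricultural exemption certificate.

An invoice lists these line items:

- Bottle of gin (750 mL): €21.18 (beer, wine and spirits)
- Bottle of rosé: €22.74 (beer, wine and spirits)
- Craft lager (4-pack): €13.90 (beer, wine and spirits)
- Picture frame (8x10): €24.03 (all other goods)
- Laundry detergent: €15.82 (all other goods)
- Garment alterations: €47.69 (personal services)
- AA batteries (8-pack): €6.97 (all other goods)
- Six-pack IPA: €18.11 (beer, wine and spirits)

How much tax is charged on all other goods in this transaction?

€1.99

Picture frame (8x10) €24.03: all other goods → 4.25% → €1.02
Laundry detergent €15.82: all other goods → 4.25% → €0.67
AA batteries (8-pack) €6.97: all other goods → 4.25% → €0.30
Tax on all other goods = €1.02 + €0.67 + €0.30 = €1.99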